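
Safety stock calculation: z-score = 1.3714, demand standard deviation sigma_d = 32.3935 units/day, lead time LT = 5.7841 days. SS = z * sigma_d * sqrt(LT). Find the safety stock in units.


sqrt(LT) = sqrt(5.7841) = 2.4050
SS = 1.3714 * 32.3935 * 2.4050 = 106.8415

106.8415 units


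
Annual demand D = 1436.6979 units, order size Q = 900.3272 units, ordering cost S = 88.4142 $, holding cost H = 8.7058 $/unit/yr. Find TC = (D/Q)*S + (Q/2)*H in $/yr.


Ordering cost = D*S/Q = 141.0870
Holding cost = Q*H/2 = 3919.0343
TC = 141.0870 + 3919.0343 = 4060.1213

4060.1213 $/yr


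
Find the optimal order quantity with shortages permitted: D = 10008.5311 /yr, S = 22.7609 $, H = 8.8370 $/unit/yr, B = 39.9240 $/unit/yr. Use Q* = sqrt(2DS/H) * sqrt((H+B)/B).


sqrt(2DS/H) = 227.0610
sqrt((H+B)/B) = 1.1051
Q* = 227.0610 * 1.1051 = 250.9353

250.9353 units


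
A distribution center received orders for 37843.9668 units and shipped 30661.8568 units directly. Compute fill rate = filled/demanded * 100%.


FR = 30661.8568 / 37843.9668 * 100 = 81.0218

81.0218%


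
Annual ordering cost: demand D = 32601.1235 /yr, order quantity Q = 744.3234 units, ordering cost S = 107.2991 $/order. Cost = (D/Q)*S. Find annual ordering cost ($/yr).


Number of orders = D/Q = 43.7997
Cost = 43.7997 * 107.2991 = 4699.6658

4699.6658 $/yr


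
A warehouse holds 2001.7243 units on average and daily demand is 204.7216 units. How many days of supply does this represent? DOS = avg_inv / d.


DOS = 2001.7243 / 204.7216 = 9.7778

9.7778 days


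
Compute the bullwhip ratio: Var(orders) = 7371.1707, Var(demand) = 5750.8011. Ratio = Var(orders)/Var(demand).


BW = 7371.1707 / 5750.8011 = 1.2818

1.2818


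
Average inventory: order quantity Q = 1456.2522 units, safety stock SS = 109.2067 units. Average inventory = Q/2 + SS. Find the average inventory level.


Q/2 = 728.1261
Avg = 728.1261 + 109.2067 = 837.3328

837.3328 units


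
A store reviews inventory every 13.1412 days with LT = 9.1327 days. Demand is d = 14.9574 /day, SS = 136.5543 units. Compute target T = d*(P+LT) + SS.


P + LT = 22.2739
d*(P+LT) = 14.9574 * 22.2739 = 333.1596
T = 333.1596 + 136.5543 = 469.7139

469.7139 units


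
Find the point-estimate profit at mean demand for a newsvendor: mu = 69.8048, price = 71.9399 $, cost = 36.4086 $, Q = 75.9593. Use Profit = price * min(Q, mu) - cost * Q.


Sales at mu = min(75.9593, 69.8048) = 69.8048
Revenue = 71.9399 * 69.8048 = 5021.7503
Total cost = 36.4086 * 75.9593 = 2765.5718
Profit = 5021.7503 - 2765.5718 = 2256.1786

2256.1786 $


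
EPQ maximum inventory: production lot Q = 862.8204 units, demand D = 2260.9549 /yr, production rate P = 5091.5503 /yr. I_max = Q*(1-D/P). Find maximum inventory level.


D/P = 0.4441
1 - D/P = 0.5559
I_max = 862.8204 * 0.5559 = 479.6762

479.6762 units


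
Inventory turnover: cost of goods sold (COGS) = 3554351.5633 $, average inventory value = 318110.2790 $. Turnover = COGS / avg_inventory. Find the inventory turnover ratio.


Turnover = 3554351.5633 / 318110.2790 = 11.1733

11.1733


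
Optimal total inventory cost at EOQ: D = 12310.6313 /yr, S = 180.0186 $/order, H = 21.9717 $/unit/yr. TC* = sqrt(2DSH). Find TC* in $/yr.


2*D*S*H = 97384841.2448
TC* = sqrt(97384841.2448) = 9868.3758

9868.3758 $/yr


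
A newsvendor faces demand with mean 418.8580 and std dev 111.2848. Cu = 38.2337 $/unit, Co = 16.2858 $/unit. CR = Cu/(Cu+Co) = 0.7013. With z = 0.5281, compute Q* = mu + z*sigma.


CR = Cu/(Cu+Co) = 38.2337/(38.2337+16.2858) = 0.7013
z = 0.5281
Q* = 418.8580 + 0.5281 * 111.2848 = 477.6275

477.6275 units


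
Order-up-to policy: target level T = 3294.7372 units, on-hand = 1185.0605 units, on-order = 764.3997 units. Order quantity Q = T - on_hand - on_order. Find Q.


Inventory position = OH + OO = 1185.0605 + 764.3997 = 1949.4602
Q = 3294.7372 - 1949.4602 = 1345.2770

1345.2770 units


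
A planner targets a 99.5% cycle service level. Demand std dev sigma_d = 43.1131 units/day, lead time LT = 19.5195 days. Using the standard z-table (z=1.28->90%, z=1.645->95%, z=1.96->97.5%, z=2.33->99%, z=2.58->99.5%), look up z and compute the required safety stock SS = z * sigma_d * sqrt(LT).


From the table, SL = 99.5% corresponds to z = 2.58
sqrt(LT) = sqrt(19.5195) = 4.4181
SS = 2.58 * 43.1131 * 4.4181 = 491.4319

491.4319 units


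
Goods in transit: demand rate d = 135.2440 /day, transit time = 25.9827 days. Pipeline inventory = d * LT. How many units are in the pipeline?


Pipeline = 135.2440 * 25.9827 = 3514.0043

3514.0043 units


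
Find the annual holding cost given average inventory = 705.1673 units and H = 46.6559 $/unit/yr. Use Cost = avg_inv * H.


Cost = 705.1673 * 46.6559 = 32900.2150

32900.2150 $/yr


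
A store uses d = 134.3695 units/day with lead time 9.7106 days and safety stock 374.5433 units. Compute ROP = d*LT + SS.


d*LT = 134.3695 * 9.7106 = 1304.8085
ROP = 1304.8085 + 374.5433 = 1679.3518

1679.3518 units


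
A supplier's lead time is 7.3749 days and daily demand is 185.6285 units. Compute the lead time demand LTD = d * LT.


LTD = 185.6285 * 7.3749 = 1368.9916

1368.9916 units


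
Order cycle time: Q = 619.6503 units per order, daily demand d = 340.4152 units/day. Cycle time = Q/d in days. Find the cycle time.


Cycle = 619.6503 / 340.4152 = 1.8203

1.8203 days


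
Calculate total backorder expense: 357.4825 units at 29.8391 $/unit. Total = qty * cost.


Total = 357.4825 * 29.8391 = 10666.9561

10666.9561 $


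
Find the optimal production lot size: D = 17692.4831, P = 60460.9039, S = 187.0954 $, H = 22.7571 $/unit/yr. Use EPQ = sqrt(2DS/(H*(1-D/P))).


1 - D/P = 1 - 0.2926 = 0.7074
H*(1-D/P) = 16.0978
2DS = 6620364.4052
EPQ = sqrt(411259.9310) = 641.2955

641.2955 units


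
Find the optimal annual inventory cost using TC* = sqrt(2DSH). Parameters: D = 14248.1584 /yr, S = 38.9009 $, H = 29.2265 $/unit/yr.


2*D*S*H = 32398521.3178
TC* = sqrt(32398521.3178) = 5691.9699

5691.9699 $/yr


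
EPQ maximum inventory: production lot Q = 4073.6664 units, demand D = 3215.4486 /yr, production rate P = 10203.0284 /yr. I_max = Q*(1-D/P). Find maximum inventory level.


D/P = 0.3151
1 - D/P = 0.6849
I_max = 4073.6664 * 0.6849 = 2789.8647

2789.8647 units


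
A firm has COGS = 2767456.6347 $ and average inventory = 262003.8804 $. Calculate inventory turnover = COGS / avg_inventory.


Turnover = 2767456.6347 / 262003.8804 = 10.5627

10.5627


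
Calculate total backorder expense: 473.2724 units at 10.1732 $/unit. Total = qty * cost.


Total = 473.2724 * 10.1732 = 4814.6948

4814.6948 $


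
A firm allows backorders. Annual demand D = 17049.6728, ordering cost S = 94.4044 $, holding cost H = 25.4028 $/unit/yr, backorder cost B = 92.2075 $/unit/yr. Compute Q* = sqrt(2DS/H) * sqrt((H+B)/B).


sqrt(2DS/H) = 355.9823
sqrt((H+B)/B) = 1.1294
Q* = 355.9823 * 1.1294 = 402.0387

402.0387 units


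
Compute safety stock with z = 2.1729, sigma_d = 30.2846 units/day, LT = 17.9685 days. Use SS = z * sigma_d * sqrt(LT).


sqrt(LT) = sqrt(17.9685) = 4.2389
SS = 2.1729 * 30.2846 * 4.2389 = 278.9443

278.9443 units


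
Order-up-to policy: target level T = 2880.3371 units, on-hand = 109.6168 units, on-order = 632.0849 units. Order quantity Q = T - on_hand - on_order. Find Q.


Inventory position = OH + OO = 109.6168 + 632.0849 = 741.7017
Q = 2880.3371 - 741.7017 = 2138.6354

2138.6354 units


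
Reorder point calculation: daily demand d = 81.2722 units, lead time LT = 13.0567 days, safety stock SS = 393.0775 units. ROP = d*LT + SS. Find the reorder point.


d*LT = 81.2722 * 13.0567 = 1061.1467
ROP = 1061.1467 + 393.0775 = 1454.2242

1454.2242 units


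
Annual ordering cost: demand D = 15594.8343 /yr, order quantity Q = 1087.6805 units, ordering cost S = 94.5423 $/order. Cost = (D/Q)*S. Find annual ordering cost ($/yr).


Number of orders = D/Q = 14.3377
Cost = 14.3377 * 94.5423 = 1355.5189

1355.5189 $/yr


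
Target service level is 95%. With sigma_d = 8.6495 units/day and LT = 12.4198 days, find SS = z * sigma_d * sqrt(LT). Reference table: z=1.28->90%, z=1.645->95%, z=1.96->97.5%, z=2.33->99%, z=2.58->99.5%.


From the table, SL = 95% corresponds to z = 1.645
sqrt(LT) = sqrt(12.4198) = 3.5242
SS = 1.645 * 8.6495 * 3.5242 = 50.1434

50.1434 units


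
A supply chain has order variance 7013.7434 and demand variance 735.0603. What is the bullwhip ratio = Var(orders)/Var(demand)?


BW = 7013.7434 / 735.0603 = 9.5417

9.5417


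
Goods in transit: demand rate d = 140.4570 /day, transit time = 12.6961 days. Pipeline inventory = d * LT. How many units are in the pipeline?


Pipeline = 140.4570 * 12.6961 = 1783.2561

1783.2561 units


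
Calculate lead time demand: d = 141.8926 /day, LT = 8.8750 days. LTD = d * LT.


LTD = 141.8926 * 8.8750 = 1259.2968

1259.2968 units


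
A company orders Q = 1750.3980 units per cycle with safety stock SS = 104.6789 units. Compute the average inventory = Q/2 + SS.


Q/2 = 875.1990
Avg = 875.1990 + 104.6789 = 979.8779

979.8779 units


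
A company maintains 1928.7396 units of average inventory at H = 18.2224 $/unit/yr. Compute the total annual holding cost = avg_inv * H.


Cost = 1928.7396 * 18.2224 = 35146.2645

35146.2645 $/yr


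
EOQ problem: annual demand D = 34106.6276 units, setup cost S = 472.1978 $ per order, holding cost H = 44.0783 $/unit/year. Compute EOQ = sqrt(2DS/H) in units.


2*D*S = 2 * 34106.6276 * 472.1978 = 32210149.0363
2*D*S/H = 730748.4417
EOQ = sqrt(730748.4417) = 854.8383

854.8383 units


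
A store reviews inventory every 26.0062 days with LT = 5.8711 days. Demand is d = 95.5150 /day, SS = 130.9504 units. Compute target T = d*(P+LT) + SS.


P + LT = 31.8773
d*(P+LT) = 95.5150 * 31.8773 = 3044.7603
T = 3044.7603 + 130.9504 = 3175.7107

3175.7107 units


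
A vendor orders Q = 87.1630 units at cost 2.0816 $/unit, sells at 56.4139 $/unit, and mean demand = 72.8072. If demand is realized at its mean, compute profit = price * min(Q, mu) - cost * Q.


Sales at mu = min(87.1630, 72.8072) = 72.8072
Revenue = 56.4139 * 72.8072 = 4107.3381
Total cost = 2.0816 * 87.1630 = 181.4385
Profit = 4107.3381 - 181.4385 = 3925.8996

3925.8996 $


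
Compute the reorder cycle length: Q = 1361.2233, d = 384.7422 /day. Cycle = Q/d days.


Cycle = 1361.2233 / 384.7422 = 3.5380

3.5380 days


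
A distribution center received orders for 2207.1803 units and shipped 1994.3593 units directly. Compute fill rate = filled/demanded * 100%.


FR = 1994.3593 / 2207.1803 * 100 = 90.3578

90.3578%


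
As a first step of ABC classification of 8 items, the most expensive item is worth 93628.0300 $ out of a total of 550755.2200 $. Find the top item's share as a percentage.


Top item = 93628.0300
Total = 550755.2200
Percentage = 93628.0300 / 550755.2200 * 100 = 16.9999

16.9999%


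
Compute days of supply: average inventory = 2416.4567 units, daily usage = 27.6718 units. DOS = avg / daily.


DOS = 2416.4567 / 27.6718 = 87.3256

87.3256 days


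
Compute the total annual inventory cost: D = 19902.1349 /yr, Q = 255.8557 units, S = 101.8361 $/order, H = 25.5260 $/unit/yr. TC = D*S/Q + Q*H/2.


Ordering cost = D*S/Q = 7921.4800
Holding cost = Q*H/2 = 3265.4863
TC = 7921.4800 + 3265.4863 = 11186.9663

11186.9663 $/yr


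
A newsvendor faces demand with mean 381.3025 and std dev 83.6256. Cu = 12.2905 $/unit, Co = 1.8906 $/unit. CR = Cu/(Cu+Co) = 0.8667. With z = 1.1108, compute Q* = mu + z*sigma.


CR = Cu/(Cu+Co) = 12.2905/(12.2905+1.8906) = 0.8667
z = 1.1108
Q* = 381.3025 + 1.1108 * 83.6256 = 474.1938

474.1938 units


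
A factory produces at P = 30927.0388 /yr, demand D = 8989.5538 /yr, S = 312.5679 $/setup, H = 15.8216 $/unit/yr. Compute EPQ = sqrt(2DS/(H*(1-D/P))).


1 - D/P = 1 - 0.2907 = 0.7093
H*(1-D/P) = 11.2227
2DS = 5619691.9064
EPQ = sqrt(500741.5258) = 707.6309

707.6309 units


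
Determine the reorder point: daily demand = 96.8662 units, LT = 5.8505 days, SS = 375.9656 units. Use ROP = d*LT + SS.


d*LT = 96.8662 * 5.8505 = 566.7157
ROP = 566.7157 + 375.9656 = 942.6813

942.6813 units


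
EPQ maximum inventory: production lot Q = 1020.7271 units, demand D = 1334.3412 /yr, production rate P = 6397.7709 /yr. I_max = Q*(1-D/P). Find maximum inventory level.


D/P = 0.2086
1 - D/P = 0.7914
I_max = 1020.7271 * 0.7914 = 807.8407

807.8407 units


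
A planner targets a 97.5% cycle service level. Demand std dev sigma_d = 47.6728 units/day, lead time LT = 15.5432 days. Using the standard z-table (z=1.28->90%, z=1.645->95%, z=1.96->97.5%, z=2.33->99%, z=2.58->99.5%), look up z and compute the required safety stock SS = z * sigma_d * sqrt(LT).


From the table, SL = 97.5% corresponds to z = 1.96
sqrt(LT) = sqrt(15.5432) = 3.9425
SS = 1.96 * 47.6728 * 3.9425 = 368.3808

368.3808 units


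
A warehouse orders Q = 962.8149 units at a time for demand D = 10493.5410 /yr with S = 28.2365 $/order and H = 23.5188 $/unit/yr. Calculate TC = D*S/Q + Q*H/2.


Ordering cost = D*S/Q = 307.7444
Holding cost = Q*H/2 = 11322.1255
TC = 307.7444 + 11322.1255 = 11629.8699

11629.8699 $/yr


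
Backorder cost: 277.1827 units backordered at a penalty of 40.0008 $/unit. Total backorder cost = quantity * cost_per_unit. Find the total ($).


Total = 277.1827 * 40.0008 = 11087.5297

11087.5297 $


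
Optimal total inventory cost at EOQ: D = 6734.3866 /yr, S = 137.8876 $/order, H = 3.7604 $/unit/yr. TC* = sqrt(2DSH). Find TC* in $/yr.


2*D*S*H = 6983727.6819
TC* = sqrt(6983727.6819) = 2642.6743

2642.6743 $/yr


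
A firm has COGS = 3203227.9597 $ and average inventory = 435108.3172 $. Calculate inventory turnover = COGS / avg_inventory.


Turnover = 3203227.9597 / 435108.3172 = 7.3619

7.3619


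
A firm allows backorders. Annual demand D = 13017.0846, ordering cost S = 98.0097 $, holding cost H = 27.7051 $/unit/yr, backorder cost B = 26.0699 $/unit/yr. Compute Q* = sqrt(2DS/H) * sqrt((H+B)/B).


sqrt(2DS/H) = 303.4775
sqrt((H+B)/B) = 1.4362
Q* = 303.4775 * 1.4362 = 435.8600

435.8600 units


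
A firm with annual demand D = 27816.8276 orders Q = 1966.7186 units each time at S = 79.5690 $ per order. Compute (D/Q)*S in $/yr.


Number of orders = D/Q = 14.1438
Cost = 14.1438 * 79.5690 = 1125.4061

1125.4061 $/yr


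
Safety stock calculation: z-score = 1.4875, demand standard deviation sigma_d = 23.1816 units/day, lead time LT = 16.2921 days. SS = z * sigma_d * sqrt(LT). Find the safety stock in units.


sqrt(LT) = sqrt(16.2921) = 4.0363
SS = 1.4875 * 23.1816 * 4.0363 = 139.1839

139.1839 units


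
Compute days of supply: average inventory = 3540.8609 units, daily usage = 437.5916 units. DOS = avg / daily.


DOS = 3540.8609 / 437.5916 = 8.0917

8.0917 days


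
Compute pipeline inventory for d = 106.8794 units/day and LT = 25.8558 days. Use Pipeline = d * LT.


Pipeline = 106.8794 * 25.8558 = 2763.4524

2763.4524 units


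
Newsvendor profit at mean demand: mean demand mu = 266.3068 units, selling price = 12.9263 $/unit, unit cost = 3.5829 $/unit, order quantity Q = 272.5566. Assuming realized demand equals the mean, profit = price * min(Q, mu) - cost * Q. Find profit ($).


Sales at mu = min(272.5566, 266.3068) = 266.3068
Revenue = 12.9263 * 266.3068 = 3442.3616
Total cost = 3.5829 * 272.5566 = 976.5430
Profit = 3442.3616 - 976.5430 = 2465.8185

2465.8185 $


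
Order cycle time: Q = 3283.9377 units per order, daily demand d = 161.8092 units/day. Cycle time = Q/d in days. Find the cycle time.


Cycle = 3283.9377 / 161.8092 = 20.2951

20.2951 days


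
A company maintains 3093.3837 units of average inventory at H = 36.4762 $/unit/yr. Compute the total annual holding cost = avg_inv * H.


Cost = 3093.3837 * 36.4762 = 112834.8825

112834.8825 $/yr


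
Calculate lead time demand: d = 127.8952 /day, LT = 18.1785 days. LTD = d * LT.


LTD = 127.8952 * 18.1785 = 2324.9429

2324.9429 units


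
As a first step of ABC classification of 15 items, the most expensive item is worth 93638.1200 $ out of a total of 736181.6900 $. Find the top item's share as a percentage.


Top item = 93638.1200
Total = 736181.6900
Percentage = 93638.1200 / 736181.6900 * 100 = 12.7194

12.7194%


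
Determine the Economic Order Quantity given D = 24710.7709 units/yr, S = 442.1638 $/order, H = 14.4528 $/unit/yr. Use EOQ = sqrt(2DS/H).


2*D*S = 2 * 24710.7709 * 442.1638 = 21852416.7241
2*D*S/H = 1511984.9942
EOQ = sqrt(1511984.9942) = 1229.6280

1229.6280 units


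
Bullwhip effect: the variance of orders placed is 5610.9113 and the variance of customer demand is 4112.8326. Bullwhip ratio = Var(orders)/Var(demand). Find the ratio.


BW = 5610.9113 / 4112.8326 = 1.3642

1.3642


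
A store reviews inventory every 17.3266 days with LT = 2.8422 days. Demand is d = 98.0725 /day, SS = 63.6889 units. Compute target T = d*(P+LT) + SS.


P + LT = 20.1688
d*(P+LT) = 98.0725 * 20.1688 = 1978.0046
T = 1978.0046 + 63.6889 = 2041.6935

2041.6935 units


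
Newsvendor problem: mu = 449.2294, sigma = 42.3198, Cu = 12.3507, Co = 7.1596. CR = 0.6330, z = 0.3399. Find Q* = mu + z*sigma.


CR = Cu/(Cu+Co) = 12.3507/(12.3507+7.1596) = 0.6330
z = 0.3399
Q* = 449.2294 + 0.3399 * 42.3198 = 463.6139

463.6139 units


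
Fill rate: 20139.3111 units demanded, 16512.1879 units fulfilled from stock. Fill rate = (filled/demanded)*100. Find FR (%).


FR = 16512.1879 / 20139.3111 * 100 = 81.9898

81.9898%


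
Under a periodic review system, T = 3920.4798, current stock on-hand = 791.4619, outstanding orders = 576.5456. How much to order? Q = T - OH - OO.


Inventory position = OH + OO = 791.4619 + 576.5456 = 1368.0075
Q = 3920.4798 - 1368.0075 = 2552.4723

2552.4723 units


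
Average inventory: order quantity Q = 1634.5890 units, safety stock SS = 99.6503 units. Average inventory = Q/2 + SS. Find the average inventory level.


Q/2 = 817.2945
Avg = 817.2945 + 99.6503 = 916.9448

916.9448 units


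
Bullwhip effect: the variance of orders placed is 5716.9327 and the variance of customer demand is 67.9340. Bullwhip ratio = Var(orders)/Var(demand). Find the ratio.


BW = 5716.9327 / 67.9340 = 84.1542

84.1542


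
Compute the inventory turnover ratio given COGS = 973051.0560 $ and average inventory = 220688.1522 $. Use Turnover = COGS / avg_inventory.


Turnover = 973051.0560 / 220688.1522 = 4.4092

4.4092


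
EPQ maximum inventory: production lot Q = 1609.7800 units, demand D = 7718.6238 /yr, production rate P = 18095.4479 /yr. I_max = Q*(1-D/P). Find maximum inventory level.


D/P = 0.4266
1 - D/P = 0.5734
I_max = 1609.7800 * 0.5734 = 923.1274

923.1274 units


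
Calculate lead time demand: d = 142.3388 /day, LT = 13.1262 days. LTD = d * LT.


LTD = 142.3388 * 13.1262 = 1868.3676

1868.3676 units


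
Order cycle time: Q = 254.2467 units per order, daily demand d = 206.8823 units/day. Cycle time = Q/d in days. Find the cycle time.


Cycle = 254.2467 / 206.8823 = 1.2289

1.2289 days


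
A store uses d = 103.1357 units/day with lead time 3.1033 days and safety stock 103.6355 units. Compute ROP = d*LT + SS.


d*LT = 103.1357 * 3.1033 = 320.0610
ROP = 320.0610 + 103.6355 = 423.6965

423.6965 units


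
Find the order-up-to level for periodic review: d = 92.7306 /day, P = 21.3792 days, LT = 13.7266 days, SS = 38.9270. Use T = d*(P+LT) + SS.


P + LT = 35.1058
d*(P+LT) = 92.7306 * 35.1058 = 3255.3819
T = 3255.3819 + 38.9270 = 3294.3089

3294.3089 units


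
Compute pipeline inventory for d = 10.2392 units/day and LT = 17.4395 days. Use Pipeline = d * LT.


Pipeline = 10.2392 * 17.4395 = 178.5665

178.5665 units


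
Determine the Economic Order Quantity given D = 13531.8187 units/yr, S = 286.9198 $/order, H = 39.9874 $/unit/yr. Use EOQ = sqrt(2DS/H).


2*D*S = 2 * 13531.8187 * 286.9198 = 7765093.4301
2*D*S/H = 194188.5051
EOQ = sqrt(194188.5051) = 440.6682

440.6682 units


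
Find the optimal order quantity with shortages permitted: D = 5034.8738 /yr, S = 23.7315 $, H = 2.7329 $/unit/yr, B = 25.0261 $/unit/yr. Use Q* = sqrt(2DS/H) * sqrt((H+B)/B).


sqrt(2DS/H) = 295.7059
sqrt((H+B)/B) = 1.0532
Q* = 295.7059 * 1.0532 = 311.4335

311.4335 units


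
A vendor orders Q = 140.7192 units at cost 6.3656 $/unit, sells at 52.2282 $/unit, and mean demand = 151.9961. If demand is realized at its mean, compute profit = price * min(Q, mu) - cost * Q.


Sales at mu = min(140.7192, 151.9961) = 140.7192
Revenue = 52.2282 * 140.7192 = 7349.5105
Total cost = 6.3656 * 140.7192 = 895.7621
Profit = 7349.5105 - 895.7621 = 6453.7484

6453.7484 $


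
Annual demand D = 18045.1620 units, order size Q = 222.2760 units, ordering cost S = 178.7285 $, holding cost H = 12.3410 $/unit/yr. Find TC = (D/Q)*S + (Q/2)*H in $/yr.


Ordering cost = D*S/Q = 14509.8199
Holding cost = Q*H/2 = 1371.5541
TC = 14509.8199 + 1371.5541 = 15881.3740

15881.3740 $/yr


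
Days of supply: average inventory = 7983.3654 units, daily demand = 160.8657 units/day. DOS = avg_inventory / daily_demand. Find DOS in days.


DOS = 7983.3654 / 160.8657 = 49.6275

49.6275 days


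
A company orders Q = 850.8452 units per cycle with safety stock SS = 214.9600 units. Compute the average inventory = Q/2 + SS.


Q/2 = 425.4226
Avg = 425.4226 + 214.9600 = 640.3826

640.3826 units


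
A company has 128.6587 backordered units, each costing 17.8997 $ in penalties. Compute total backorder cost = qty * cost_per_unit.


Total = 128.6587 * 17.8997 = 2302.9521

2302.9521 $


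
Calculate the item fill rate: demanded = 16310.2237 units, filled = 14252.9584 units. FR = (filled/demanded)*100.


FR = 14252.9584 / 16310.2237 * 100 = 87.3867

87.3867%


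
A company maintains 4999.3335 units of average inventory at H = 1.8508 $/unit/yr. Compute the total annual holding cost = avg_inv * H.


Cost = 4999.3335 * 1.8508 = 9252.7664

9252.7664 $/yr


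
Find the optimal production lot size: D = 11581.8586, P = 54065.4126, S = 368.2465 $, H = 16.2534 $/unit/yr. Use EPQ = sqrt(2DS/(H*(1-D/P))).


1 - D/P = 1 - 0.2142 = 0.7858
H*(1-D/P) = 12.7716
2DS = 8529957.7859
EPQ = sqrt(667884.4607) = 817.2420

817.2420 units


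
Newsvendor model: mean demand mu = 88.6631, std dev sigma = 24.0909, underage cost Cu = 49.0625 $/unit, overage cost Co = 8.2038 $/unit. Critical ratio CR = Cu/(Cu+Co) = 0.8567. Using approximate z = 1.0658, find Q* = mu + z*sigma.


CR = Cu/(Cu+Co) = 49.0625/(49.0625+8.2038) = 0.8567
z = 1.0658
Q* = 88.6631 + 1.0658 * 24.0909 = 114.3392

114.3392 units


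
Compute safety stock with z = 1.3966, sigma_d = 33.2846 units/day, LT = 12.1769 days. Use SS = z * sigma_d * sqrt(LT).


sqrt(LT) = sqrt(12.1769) = 3.4895
SS = 1.3966 * 33.2846 * 3.4895 = 162.2123

162.2123 units


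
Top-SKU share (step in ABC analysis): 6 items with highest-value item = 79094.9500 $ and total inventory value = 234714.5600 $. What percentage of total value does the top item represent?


Top item = 79094.9500
Total = 234714.5600
Percentage = 79094.9500 / 234714.5600 * 100 = 33.6984

33.6984%


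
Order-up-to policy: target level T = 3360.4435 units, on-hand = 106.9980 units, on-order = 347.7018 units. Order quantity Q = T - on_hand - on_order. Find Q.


Inventory position = OH + OO = 106.9980 + 347.7018 = 454.6998
Q = 3360.4435 - 454.6998 = 2905.7437

2905.7437 units


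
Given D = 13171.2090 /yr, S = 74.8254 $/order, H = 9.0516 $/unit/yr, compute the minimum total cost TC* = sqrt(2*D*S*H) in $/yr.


2*D*S*H = 17841445.5037
TC* = sqrt(17841445.5037) = 4223.9135

4223.9135 $/yr


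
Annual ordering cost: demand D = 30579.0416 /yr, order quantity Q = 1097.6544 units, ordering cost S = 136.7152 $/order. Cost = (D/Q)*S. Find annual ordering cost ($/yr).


Number of orders = D/Q = 27.8585
Cost = 27.8585 * 136.7152 = 3808.6849

3808.6849 $/yr


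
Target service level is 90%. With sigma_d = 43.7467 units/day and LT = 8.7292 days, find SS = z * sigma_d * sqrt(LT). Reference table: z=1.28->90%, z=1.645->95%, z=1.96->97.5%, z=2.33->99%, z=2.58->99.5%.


From the table, SL = 90% corresponds to z = 1.28
sqrt(LT) = sqrt(8.7292) = 2.9545
SS = 1.28 * 43.7467 * 2.9545 = 165.4407

165.4407 units


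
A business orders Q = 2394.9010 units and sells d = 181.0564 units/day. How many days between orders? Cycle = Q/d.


Cycle = 2394.9010 / 181.0564 = 13.2274

13.2274 days


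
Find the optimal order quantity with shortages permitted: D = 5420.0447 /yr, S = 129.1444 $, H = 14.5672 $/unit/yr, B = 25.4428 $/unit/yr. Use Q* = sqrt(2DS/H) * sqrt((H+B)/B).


sqrt(2DS/H) = 310.0032
sqrt((H+B)/B) = 1.2540
Q* = 310.0032 * 1.2540 = 388.7479

388.7479 units


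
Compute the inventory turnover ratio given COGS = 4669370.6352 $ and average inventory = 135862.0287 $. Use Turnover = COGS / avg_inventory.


Turnover = 4669370.6352 / 135862.0287 = 34.3685

34.3685


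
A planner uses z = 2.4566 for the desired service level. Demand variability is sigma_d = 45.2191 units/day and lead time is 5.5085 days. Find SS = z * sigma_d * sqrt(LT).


sqrt(LT) = sqrt(5.5085) = 2.3470
SS = 2.4566 * 45.2191 * 2.3470 = 260.7192

260.7192 units


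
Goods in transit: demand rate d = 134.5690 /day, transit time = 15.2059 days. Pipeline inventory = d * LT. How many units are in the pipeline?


Pipeline = 134.5690 * 15.2059 = 2046.2428

2046.2428 units


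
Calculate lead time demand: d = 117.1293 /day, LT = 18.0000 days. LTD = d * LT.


LTD = 117.1293 * 18.0000 = 2108.3274

2108.3274 units


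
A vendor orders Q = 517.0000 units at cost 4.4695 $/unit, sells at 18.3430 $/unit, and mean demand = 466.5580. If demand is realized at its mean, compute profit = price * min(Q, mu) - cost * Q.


Sales at mu = min(517.0000, 466.5580) = 466.5580
Revenue = 18.3430 * 466.5580 = 8558.0734
Total cost = 4.4695 * 517.0000 = 2310.7315
Profit = 8558.0734 - 2310.7315 = 6247.3419

6247.3419 $


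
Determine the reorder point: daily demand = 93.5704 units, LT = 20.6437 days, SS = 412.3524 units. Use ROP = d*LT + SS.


d*LT = 93.5704 * 20.6437 = 1931.6393
ROP = 1931.6393 + 412.3524 = 2343.9917

2343.9917 units


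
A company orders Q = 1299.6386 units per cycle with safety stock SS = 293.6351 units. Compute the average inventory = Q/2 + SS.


Q/2 = 649.8193
Avg = 649.8193 + 293.6351 = 943.4544

943.4544 units


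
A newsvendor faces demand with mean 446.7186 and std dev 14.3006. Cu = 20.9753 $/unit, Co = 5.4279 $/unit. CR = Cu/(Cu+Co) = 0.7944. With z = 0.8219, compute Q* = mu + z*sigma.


CR = Cu/(Cu+Co) = 20.9753/(20.9753+5.4279) = 0.7944
z = 0.8219
Q* = 446.7186 + 0.8219 * 14.3006 = 458.4723

458.4723 units


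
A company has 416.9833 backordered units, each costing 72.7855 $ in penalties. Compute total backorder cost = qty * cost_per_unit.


Total = 416.9833 * 72.7855 = 30350.3380

30350.3380 $


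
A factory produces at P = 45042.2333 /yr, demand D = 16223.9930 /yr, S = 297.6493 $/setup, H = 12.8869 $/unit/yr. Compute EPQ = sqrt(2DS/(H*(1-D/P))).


1 - D/P = 1 - 0.3602 = 0.6398
H*(1-D/P) = 8.2451
2DS = 9658120.3193
EPQ = sqrt(1171376.7786) = 1082.3016

1082.3016 units


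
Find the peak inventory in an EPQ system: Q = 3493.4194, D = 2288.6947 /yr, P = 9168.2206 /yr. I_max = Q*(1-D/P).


D/P = 0.2496
1 - D/P = 0.7504
I_max = 3493.4194 * 0.7504 = 2621.3450

2621.3450 units


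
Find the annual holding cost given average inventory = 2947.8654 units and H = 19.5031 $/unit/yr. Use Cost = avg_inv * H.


Cost = 2947.8654 * 19.5031 = 57492.5137

57492.5137 $/yr


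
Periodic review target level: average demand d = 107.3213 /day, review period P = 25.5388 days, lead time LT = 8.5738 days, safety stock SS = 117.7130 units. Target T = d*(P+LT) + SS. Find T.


P + LT = 34.1126
d*(P+LT) = 107.3213 * 34.1126 = 3661.0086
T = 3661.0086 + 117.7130 = 3778.7216

3778.7216 units


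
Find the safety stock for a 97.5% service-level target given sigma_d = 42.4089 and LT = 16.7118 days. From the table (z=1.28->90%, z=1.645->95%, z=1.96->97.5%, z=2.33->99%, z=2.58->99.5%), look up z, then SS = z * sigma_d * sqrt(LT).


From the table, SL = 97.5% corresponds to z = 1.96
sqrt(LT) = sqrt(16.7118) = 4.0880
SS = 1.96 * 42.4089 * 4.0880 = 339.8010

339.8010 units


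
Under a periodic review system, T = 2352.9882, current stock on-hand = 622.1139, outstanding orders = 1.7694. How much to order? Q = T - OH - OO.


Inventory position = OH + OO = 622.1139 + 1.7694 = 623.8833
Q = 2352.9882 - 623.8833 = 1729.1049

1729.1049 units


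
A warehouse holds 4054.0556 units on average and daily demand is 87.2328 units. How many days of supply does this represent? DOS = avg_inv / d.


DOS = 4054.0556 / 87.2328 = 46.4740

46.4740 days


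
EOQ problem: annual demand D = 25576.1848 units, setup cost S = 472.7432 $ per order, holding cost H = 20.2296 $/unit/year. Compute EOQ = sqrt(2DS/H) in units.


2*D*S = 2 * 25576.1848 * 472.7432 = 24181934.8923
2*D*S/H = 1195373.8528
EOQ = sqrt(1195373.8528) = 1093.3315

1093.3315 units


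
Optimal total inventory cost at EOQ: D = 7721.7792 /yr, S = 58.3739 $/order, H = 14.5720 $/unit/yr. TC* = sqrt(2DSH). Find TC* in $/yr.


2*D*S*H = 13136668.6913
TC* = sqrt(13136668.6913) = 3624.4543

3624.4543 $/yr


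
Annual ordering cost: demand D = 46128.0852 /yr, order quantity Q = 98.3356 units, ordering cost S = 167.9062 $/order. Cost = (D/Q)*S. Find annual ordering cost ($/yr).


Number of orders = D/Q = 469.0884
Cost = 469.0884 * 167.9062 = 78762.8438

78762.8438 $/yr


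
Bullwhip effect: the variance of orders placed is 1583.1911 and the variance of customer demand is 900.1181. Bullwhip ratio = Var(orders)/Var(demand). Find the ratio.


BW = 1583.1911 / 900.1181 = 1.7589

1.7589


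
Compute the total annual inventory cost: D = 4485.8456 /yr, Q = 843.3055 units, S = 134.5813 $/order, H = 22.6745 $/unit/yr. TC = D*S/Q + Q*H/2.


Ordering cost = D*S/Q = 715.8864
Holding cost = Q*H/2 = 9560.7653
TC = 715.8864 + 9560.7653 = 10276.6517

10276.6517 $/yr


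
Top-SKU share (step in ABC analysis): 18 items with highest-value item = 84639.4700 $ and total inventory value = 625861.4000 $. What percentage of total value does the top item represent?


Top item = 84639.4700
Total = 625861.4000
Percentage = 84639.4700 / 625861.4000 * 100 = 13.5237

13.5237%


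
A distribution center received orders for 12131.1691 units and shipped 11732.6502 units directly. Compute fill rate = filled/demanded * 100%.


FR = 11732.6502 / 12131.1691 * 100 = 96.7149

96.7149%


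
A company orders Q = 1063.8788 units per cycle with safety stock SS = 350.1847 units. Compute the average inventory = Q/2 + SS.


Q/2 = 531.9394
Avg = 531.9394 + 350.1847 = 882.1241

882.1241 units


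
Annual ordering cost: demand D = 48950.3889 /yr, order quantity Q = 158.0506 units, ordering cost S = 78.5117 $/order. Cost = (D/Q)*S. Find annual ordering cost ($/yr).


Number of orders = D/Q = 309.7134
Cost = 309.7134 * 78.5117 = 24316.1256

24316.1256 $/yr


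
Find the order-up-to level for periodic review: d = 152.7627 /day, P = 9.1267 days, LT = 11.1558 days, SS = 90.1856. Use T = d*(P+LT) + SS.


P + LT = 20.2825
d*(P+LT) = 152.7627 * 20.2825 = 3098.4095
T = 3098.4095 + 90.1856 = 3188.5951

3188.5951 units


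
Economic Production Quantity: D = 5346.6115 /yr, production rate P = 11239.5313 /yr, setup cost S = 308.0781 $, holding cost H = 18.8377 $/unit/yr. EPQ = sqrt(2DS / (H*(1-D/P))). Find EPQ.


1 - D/P = 1 - 0.4757 = 0.5243
H*(1-D/P) = 9.8767
2DS = 3294347.8247
EPQ = sqrt(333548.6946) = 577.5367

577.5367 units


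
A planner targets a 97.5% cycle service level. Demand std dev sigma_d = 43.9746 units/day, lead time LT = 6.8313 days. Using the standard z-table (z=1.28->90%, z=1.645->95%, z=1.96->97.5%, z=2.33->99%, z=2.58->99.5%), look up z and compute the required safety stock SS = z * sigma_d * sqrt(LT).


From the table, SL = 97.5% corresponds to z = 1.96
sqrt(LT) = sqrt(6.8313) = 2.6137
SS = 1.96 * 43.9746 * 2.6137 = 225.2733

225.2733 units


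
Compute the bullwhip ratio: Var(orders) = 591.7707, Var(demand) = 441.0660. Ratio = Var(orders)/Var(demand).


BW = 591.7707 / 441.0660 = 1.3417

1.3417


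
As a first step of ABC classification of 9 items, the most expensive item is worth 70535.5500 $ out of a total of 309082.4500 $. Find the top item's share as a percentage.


Top item = 70535.5500
Total = 309082.4500
Percentage = 70535.5500 / 309082.4500 * 100 = 22.8209

22.8209%


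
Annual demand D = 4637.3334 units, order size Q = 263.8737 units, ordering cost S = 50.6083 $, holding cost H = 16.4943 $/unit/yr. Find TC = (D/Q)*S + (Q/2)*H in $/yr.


Ordering cost = D*S/Q = 889.3935
Holding cost = Q*H/2 = 2176.2060
TC = 889.3935 + 2176.2060 = 3065.5995

3065.5995 $/yr


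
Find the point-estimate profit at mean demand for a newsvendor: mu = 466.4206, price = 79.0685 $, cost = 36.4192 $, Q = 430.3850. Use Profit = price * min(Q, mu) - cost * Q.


Sales at mu = min(430.3850, 466.4206) = 430.3850
Revenue = 79.0685 * 430.3850 = 34029.8964
Total cost = 36.4192 * 430.3850 = 15674.2774
Profit = 34029.8964 - 15674.2774 = 18355.6190

18355.6190 $


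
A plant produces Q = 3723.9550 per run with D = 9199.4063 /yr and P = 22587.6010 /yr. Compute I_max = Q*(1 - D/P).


D/P = 0.4073
1 - D/P = 0.5927
I_max = 3723.9550 * 0.5927 = 2207.2745

2207.2745 units


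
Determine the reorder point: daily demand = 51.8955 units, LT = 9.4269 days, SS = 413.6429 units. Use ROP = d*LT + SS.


d*LT = 51.8955 * 9.4269 = 489.2137
ROP = 489.2137 + 413.6429 = 902.8566

902.8566 units


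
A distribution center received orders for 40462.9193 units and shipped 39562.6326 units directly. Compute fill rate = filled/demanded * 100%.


FR = 39562.6326 / 40462.9193 * 100 = 97.7750

97.7750%


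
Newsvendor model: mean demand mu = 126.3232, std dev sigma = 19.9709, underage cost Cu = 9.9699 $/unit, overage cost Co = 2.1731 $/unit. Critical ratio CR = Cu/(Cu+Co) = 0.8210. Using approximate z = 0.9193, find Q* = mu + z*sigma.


CR = Cu/(Cu+Co) = 9.9699/(9.9699+2.1731) = 0.8210
z = 0.9193
Q* = 126.3232 + 0.9193 * 19.9709 = 144.6824

144.6824 units


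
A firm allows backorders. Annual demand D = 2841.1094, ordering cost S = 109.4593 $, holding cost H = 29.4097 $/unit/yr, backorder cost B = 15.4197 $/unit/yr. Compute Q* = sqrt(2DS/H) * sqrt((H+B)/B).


sqrt(2DS/H) = 145.4253
sqrt((H+B)/B) = 1.7051
Q* = 145.4253 * 1.7051 = 247.9611

247.9611 units


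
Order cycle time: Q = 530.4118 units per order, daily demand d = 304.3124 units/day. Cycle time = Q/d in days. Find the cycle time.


Cycle = 530.4118 / 304.3124 = 1.7430

1.7430 days


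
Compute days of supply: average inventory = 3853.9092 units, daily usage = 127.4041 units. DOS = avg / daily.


DOS = 3853.9092 / 127.4041 = 30.2495

30.2495 days


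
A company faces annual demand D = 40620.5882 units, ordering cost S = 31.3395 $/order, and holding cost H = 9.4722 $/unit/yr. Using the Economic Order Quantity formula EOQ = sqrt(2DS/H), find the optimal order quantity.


2*D*S = 2 * 40620.5882 * 31.3395 = 2546057.8478
2*D*S/H = 268792.6615
EOQ = sqrt(268792.6615) = 518.4522

518.4522 units


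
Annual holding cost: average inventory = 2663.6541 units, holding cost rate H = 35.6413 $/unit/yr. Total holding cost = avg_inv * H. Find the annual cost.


Cost = 2663.6541 * 35.6413 = 94936.0949

94936.0949 $/yr


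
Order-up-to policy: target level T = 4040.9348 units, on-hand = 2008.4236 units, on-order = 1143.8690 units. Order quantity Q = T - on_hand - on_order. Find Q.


Inventory position = OH + OO = 2008.4236 + 1143.8690 = 3152.2926
Q = 4040.9348 - 3152.2926 = 888.6422

888.6422 units


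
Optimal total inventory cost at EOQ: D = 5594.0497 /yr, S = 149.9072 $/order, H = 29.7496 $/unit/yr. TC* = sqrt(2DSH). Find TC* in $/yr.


2*D*S*H = 49895334.5970
TC* = sqrt(49895334.5970) = 7063.6630

7063.6630 $/yr


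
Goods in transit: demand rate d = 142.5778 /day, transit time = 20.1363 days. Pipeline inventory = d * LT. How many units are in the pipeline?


Pipeline = 142.5778 * 20.1363 = 2870.9894

2870.9894 units


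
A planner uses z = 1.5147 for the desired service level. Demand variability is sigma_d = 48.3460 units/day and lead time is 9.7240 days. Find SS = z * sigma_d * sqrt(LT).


sqrt(LT) = sqrt(9.7240) = 3.1183
SS = 1.5147 * 48.3460 * 3.1183 = 228.3545

228.3545 units


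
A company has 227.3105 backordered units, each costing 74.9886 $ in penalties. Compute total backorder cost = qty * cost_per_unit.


Total = 227.3105 * 74.9886 = 17045.6962

17045.6962 $


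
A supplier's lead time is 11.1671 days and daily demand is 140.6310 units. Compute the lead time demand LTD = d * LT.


LTD = 140.6310 * 11.1671 = 1570.4404

1570.4404 units


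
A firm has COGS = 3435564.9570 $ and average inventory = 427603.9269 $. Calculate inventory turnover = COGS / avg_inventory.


Turnover = 3435564.9570 / 427603.9269 = 8.0345

8.0345


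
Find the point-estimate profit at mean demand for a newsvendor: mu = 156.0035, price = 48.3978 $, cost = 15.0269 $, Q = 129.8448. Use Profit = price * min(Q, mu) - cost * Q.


Sales at mu = min(129.8448, 156.0035) = 129.8448
Revenue = 48.3978 * 129.8448 = 6284.2027
Total cost = 15.0269 * 129.8448 = 1951.1648
Profit = 6284.2027 - 1951.1648 = 4333.0378

4333.0378 $


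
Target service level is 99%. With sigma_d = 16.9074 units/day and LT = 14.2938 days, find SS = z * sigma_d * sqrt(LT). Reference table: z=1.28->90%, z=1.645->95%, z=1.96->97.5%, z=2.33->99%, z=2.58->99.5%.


From the table, SL = 99% corresponds to z = 2.33
sqrt(LT) = sqrt(14.2938) = 3.7807
SS = 2.33 * 16.9074 * 3.7807 = 148.9384

148.9384 units


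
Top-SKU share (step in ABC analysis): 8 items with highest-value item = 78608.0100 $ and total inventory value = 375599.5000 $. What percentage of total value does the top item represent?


Top item = 78608.0100
Total = 375599.5000
Percentage = 78608.0100 / 375599.5000 * 100 = 20.9287

20.9287%


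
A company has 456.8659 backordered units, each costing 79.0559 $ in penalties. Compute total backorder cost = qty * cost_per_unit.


Total = 456.8659 * 79.0559 = 36117.9449

36117.9449 $


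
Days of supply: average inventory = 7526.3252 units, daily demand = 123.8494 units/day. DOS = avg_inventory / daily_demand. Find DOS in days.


DOS = 7526.3252 / 123.8494 = 60.7700

60.7700 days


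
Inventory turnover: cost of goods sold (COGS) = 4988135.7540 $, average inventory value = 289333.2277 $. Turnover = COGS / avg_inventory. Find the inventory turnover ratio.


Turnover = 4988135.7540 / 289333.2277 = 17.2401

17.2401


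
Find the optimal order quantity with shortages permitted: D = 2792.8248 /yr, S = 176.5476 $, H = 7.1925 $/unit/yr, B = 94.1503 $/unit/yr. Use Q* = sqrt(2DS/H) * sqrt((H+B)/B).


sqrt(2DS/H) = 370.2779
sqrt((H+B)/B) = 1.0375
Q* = 370.2779 * 1.0375 = 384.1611

384.1611 units


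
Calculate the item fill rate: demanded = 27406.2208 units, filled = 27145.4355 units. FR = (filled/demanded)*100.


FR = 27145.4355 / 27406.2208 * 100 = 99.0484

99.0484%


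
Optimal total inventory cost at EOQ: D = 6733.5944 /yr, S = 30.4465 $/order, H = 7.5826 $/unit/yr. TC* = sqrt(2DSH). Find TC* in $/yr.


2*D*S*H = 3109084.1044
TC* = sqrt(3109084.1044) = 1763.2595

1763.2595 $/yr


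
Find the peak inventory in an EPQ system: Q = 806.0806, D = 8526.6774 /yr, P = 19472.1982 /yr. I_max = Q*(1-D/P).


D/P = 0.4379
1 - D/P = 0.5621
I_max = 806.0806 * 0.5621 = 453.1061

453.1061 units


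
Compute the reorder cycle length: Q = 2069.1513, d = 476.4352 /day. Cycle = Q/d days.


Cycle = 2069.1513 / 476.4352 = 4.3430

4.3430 days
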